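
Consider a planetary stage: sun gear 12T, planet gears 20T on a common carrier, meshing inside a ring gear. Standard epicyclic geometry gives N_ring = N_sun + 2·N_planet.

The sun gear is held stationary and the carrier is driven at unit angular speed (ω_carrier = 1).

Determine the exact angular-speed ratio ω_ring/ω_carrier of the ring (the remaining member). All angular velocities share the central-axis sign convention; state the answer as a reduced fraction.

N_ring = 12 + 2·20 = 52
12(ω_s−ω_c) = −52(ω_r−ω_c),  ω_s=0, ω_c=1
ω_r = 1 − (12/52)(0−1) = 16/13
ω_r/ω_c = 16/13

16/13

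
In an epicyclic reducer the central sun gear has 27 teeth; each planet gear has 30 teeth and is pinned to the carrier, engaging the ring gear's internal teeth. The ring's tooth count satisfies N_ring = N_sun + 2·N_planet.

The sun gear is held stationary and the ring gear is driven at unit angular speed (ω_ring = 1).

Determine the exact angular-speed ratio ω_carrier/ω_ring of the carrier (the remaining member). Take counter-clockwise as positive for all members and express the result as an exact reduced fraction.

29/38

N_ring = 27 + 2·30 = 87
27(ω_s−ω_c) = −87(ω_r−ω_c),  ω_s=0, ω_r=1
27(0−ω_c) = −87(1−ω_c)  ⇒  114ω_c = 87  ⇒  ω_c = 29/38
ω_c/ω_r = 29/38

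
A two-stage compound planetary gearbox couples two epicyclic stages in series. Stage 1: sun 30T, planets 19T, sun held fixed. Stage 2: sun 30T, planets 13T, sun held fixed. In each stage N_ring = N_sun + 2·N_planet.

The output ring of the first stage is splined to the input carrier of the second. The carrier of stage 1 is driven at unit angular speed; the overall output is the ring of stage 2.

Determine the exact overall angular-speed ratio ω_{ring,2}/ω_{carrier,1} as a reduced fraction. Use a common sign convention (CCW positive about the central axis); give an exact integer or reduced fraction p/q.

Stage 1: N_ring = 30 + 2·19 = 68
Stage 1: 30(ω_s−ω_c) = −68(ω_r−ω_c),  ω_s=0, ω_c=1
Stage 1: ω_r = 1 − (30/68)(0−1) = 49/34
  ⇒ ω_r¹/ω_c¹ = 49/34
Stage 2: N_ring = 30 + 2·13 = 56
Stage 2: 30(ω_s−ω_c) = −56(ω_r−ω_c),  ω_s=0, ω_c=1
Stage 2: ω_r = 1 − (30/56)(0−1) = 43/28
  ⇒ ω_r²/ω_c² = 43/28
Coupling ω_c² = ω_r¹ ⇒ overall = 49/34 × 43/28 = 301/136

301/136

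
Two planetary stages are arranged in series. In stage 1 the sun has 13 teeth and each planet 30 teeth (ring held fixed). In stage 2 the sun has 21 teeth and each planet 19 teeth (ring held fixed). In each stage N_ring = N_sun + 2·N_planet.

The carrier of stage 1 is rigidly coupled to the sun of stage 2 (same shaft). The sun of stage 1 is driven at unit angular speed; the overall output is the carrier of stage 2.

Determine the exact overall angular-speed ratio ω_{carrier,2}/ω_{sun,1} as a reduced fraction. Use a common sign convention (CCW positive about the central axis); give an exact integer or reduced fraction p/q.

Stage 1: N_ring = 13 + 2·30 = 73
Stage 1: 13(ω_s−ω_c) = −73(ω_r−ω_c),  ω_r=0, ω_s=1
Stage 1: 13(1−ω_c) = −73(0−ω_c)  ⇒  86ω_c = 13  ⇒  ω_c = 13/86
  ⇒ ω_c¹/ω_s¹ = 13/86
Stage 2: N_ring = 21 + 2·19 = 59
Stage 2: 21(ω_s−ω_c) = −59(ω_r−ω_c),  ω_r=0, ω_s=1
Stage 2: 21(1−ω_c) = −59(0−ω_c)  ⇒  80ω_c = 21  ⇒  ω_c = 21/80
  ⇒ ω_c²/ω_s² = 21/80
Coupling ω_s² = ω_c¹ ⇒ overall = 13/86 × 21/80 = 273/6880

273/6880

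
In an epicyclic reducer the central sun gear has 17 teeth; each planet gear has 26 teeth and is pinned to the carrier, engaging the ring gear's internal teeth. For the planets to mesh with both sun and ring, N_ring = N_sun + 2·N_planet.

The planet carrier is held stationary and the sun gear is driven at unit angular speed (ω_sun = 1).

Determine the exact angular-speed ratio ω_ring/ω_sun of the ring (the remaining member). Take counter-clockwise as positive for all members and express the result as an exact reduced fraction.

-17/69

N_ring = 17 + 2·26 = 69
17(ω_s−ω_c) = −69(ω_r−ω_c),  ω_c=0, ω_s=1
ω_r = 0 − (17/69)(1−0) = -17/69
ω_r/ω_s = -17/69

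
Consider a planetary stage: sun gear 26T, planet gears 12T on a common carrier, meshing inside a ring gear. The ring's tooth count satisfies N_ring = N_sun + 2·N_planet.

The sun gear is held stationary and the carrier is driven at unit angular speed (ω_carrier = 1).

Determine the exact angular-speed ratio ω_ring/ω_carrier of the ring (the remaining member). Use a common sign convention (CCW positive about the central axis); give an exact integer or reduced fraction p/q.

N_ring = 26 + 2·12 = 50
26(ω_s−ω_c) = −50(ω_r−ω_c),  ω_s=0, ω_c=1
ω_r = 1 − (26/50)(0−1) = 38/25
ω_r/ω_c = 38/25

38/25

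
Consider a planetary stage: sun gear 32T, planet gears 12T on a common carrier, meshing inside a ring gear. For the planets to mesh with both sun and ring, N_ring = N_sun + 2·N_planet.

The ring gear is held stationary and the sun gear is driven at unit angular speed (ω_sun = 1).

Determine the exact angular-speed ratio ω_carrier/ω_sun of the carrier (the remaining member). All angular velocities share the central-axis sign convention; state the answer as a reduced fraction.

N_ring = 32 + 2·12 = 56
32(ω_s−ω_c) = −56(ω_r−ω_c),  ω_r=0, ω_s=1
32(1−ω_c) = −56(0−ω_c)  ⇒  88ω_c = 32  ⇒  ω_c = 4/11
ω_c/ω_s = 4/11

4/11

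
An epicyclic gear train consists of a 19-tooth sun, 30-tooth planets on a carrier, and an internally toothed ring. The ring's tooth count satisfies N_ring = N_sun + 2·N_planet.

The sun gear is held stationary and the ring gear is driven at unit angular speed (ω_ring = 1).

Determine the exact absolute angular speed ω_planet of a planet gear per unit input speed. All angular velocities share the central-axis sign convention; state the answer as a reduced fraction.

N_ring = 19 + 2·30 = 79
19(ω_s−ω_c) = −79(ω_r−ω_c),  ω_s=0, ω_r=1
19(0−ω_c) = −79(1−ω_c)  ⇒  98ω_c = 79  ⇒  ω_c = 79/98
sun–planet: 19·(0−79/98) = −30·(ω_p−ω_c)  ⇒  ω_p−ω_c = −(19/30)·(-79/98) = 1501/2940
ω_p = 79/98 + 1501/2940 = 79/60

79/60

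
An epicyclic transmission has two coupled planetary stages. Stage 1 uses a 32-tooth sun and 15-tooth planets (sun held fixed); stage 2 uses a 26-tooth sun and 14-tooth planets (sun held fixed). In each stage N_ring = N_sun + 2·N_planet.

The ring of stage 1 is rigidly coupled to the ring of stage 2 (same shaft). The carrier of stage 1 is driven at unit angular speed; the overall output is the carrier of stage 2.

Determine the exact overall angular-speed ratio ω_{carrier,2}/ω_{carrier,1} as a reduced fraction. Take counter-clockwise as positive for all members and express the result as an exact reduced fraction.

Stage 1: N_ring = 32 + 2·15 = 62
Stage 1: 32(ω_s−ω_c) = −62(ω_r−ω_c),  ω_s=0, ω_c=1
Stage 1: ω_r = 1 − (32/62)(0−1) = 47/31
  ⇒ ω_r¹/ω_c¹ = 47/31
Stage 2: N_ring = 26 + 2·14 = 54
Stage 2: 26(ω_s−ω_c) = −54(ω_r−ω_c),  ω_s=0, ω_r=1
Stage 2: 26(0−ω_c) = −54(1−ω_c)  ⇒  80ω_c = 54  ⇒  ω_c = 27/40
  ⇒ ω_c²/ω_r² = 27/40
Coupling ω_r² = ω_r¹ ⇒ overall = 47/31 × 27/40 = 1269/1240

1269/1240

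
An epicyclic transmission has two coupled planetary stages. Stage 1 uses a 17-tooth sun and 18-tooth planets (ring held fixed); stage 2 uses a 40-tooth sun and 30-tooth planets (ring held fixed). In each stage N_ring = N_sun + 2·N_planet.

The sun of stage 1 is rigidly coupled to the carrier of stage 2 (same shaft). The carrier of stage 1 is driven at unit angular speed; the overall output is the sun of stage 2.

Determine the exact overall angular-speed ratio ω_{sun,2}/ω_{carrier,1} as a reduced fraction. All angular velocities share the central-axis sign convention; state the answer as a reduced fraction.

245/17

Stage 1: N_ring = 17 + 2·18 = 53
Stage 1: 17(ω_s−ω_c) = −53(ω_r−ω_c),  ω_r=0, ω_c=1
Stage 1: ω_s = 1 − (53/17)(0−1) = 70/17
  ⇒ ω_s¹/ω_c¹ = 70/17
Stage 2: N_ring = 40 + 2·30 = 100
Stage 2: 40(ω_s−ω_c) = −100(ω_r−ω_c),  ω_r=0, ω_c=1
Stage 2: ω_s = 1 − (100/40)(0−1) = 7/2
  ⇒ ω_s²/ω_c² = 7/2
Coupling ω_c² = ω_s¹ ⇒ overall = 70/17 × 7/2 = 245/17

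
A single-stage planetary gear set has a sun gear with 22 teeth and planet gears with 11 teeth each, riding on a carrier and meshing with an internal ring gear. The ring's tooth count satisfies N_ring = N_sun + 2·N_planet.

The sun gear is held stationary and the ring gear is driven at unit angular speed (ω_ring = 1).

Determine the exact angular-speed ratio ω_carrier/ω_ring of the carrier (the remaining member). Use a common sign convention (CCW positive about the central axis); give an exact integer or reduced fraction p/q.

2/3

N_ring = 22 + 2·11 = 44
22(ω_s−ω_c) = −44(ω_r−ω_c),  ω_s=0, ω_r=1
22(0−ω_c) = −44(1−ω_c)  ⇒  66ω_c = 44  ⇒  ω_c = 2/3
ω_c/ω_r = 2/3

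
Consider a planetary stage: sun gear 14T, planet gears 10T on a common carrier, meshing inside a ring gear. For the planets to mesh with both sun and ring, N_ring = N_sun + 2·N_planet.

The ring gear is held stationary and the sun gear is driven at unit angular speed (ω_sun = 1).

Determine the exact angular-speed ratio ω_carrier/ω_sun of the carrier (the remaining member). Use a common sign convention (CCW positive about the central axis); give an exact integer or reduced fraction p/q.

N_ring = 14 + 2·10 = 34
14(ω_s−ω_c) = −34(ω_r−ω_c),  ω_r=0, ω_s=1
14(1−ω_c) = −34(0−ω_c)  ⇒  48ω_c = 14  ⇒  ω_c = 7/24
ω_c/ω_s = 7/24

7/24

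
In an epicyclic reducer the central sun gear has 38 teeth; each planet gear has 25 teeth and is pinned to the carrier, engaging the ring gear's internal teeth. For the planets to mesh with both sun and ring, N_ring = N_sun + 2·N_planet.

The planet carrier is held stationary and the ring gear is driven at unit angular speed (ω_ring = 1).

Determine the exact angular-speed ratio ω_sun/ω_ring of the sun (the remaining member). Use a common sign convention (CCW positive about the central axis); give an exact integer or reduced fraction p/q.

N_ring = 38 + 2·25 = 88
38(ω_s−ω_c) = −88(ω_r−ω_c),  ω_c=0, ω_r=1
ω_s = 0 − (88/38)(1−0) = -44/19
ω_s/ω_r = -44/19

-44/19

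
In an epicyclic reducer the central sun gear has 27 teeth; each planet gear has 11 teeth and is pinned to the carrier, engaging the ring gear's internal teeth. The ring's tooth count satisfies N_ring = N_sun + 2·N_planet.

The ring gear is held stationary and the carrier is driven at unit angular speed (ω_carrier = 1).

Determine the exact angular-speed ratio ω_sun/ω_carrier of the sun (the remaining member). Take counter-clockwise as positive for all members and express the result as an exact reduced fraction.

76/27

N_ring = 27 + 2·11 = 49
27(ω_s−ω_c) = −49(ω_r−ω_c),  ω_r=0, ω_c=1
ω_s = 1 − (49/27)(0−1) = 76/27
ω_s/ω_c = 76/27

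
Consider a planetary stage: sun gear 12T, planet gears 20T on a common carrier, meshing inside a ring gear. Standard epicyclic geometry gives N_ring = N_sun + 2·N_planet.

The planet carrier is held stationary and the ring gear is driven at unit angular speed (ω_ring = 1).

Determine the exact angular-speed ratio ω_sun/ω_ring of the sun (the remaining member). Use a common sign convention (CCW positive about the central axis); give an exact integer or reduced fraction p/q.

-13/3

N_ring = 12 + 2·20 = 52
12(ω_s−ω_c) = −52(ω_r−ω_c),  ω_c=0, ω_r=1
ω_s = 0 − (52/12)(1−0) = -13/3
ω_s/ω_r = -13/3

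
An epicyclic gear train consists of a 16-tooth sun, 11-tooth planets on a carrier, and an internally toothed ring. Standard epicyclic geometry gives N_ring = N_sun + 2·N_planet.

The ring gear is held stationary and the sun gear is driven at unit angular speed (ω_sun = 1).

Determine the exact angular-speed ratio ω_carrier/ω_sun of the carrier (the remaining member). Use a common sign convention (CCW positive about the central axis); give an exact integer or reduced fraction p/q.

8/27

N_ring = 16 + 2·11 = 38
16(ω_s−ω_c) = −38(ω_r−ω_c),  ω_r=0, ω_s=1
16(1−ω_c) = −38(0−ω_c)  ⇒  54ω_c = 16  ⇒  ω_c = 8/27
ω_c/ω_s = 8/27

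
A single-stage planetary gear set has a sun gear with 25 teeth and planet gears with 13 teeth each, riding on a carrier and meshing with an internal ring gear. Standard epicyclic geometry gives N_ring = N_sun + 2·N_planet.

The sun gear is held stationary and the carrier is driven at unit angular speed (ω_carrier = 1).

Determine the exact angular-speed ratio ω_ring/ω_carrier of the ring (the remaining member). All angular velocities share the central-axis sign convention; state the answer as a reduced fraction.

N_ring = 25 + 2·13 = 51
25(ω_s−ω_c) = −51(ω_r−ω_c),  ω_s=0, ω_c=1
ω_r = 1 − (25/51)(0−1) = 76/51
ω_r/ω_c = 76/51

76/51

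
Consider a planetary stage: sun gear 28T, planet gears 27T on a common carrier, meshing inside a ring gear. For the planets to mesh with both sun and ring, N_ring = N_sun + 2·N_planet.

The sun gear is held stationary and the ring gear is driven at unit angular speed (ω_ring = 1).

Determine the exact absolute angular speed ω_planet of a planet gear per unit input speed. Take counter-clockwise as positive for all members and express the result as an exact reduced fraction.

41/27

N_ring = 28 + 2·27 = 82
28(ω_s−ω_c) = −82(ω_r−ω_c),  ω_s=0, ω_r=1
28(0−ω_c) = −82(1−ω_c)  ⇒  110ω_c = 82  ⇒  ω_c = 41/55
sun–planet: 28·(0−41/55) = −27·(ω_p−ω_c)  ⇒  ω_p−ω_c = −(28/27)·(-41/55) = 1148/1485
ω_p = 41/55 + 1148/1485 = 41/27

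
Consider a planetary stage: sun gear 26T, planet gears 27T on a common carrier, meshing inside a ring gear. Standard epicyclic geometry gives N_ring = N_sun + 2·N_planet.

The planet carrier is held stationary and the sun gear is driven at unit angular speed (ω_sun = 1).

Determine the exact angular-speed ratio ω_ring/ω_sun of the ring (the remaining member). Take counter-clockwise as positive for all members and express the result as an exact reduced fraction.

-13/40

N_ring = 26 + 2·27 = 80
26(ω_s−ω_c) = −80(ω_r−ω_c),  ω_c=0, ω_s=1
ω_r = 0 − (26/80)(1−0) = -13/40
ω_r/ω_s = -13/40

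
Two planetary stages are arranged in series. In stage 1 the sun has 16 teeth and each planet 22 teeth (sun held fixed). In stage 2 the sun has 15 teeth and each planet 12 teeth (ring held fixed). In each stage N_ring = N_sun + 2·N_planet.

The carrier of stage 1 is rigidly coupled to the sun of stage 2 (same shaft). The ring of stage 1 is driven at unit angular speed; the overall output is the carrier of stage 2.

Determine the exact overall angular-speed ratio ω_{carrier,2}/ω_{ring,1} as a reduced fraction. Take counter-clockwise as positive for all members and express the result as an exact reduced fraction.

Stage 1: N_ring = 16 + 2·22 = 60
Stage 1: 16(ω_s−ω_c) = −60(ω_r−ω_c),  ω_s=0, ω_r=1
Stage 1: 16(0−ω_c) = −60(1−ω_c)  ⇒  76ω_c = 60  ⇒  ω_c = 15/19
  ⇒ ω_c¹/ω_r¹ = 15/19
Stage 2: N_ring = 15 + 2·12 = 39
Stage 2: 15(ω_s−ω_c) = −39(ω_r−ω_c),  ω_r=0, ω_s=1
Stage 2: 15(1−ω_c) = −39(0−ω_c)  ⇒  54ω_c = 15  ⇒  ω_c = 5/18
  ⇒ ω_c²/ω_s² = 5/18
Coupling ω_s² = ω_c¹ ⇒ overall = 15/19 × 5/18 = 25/114

25/114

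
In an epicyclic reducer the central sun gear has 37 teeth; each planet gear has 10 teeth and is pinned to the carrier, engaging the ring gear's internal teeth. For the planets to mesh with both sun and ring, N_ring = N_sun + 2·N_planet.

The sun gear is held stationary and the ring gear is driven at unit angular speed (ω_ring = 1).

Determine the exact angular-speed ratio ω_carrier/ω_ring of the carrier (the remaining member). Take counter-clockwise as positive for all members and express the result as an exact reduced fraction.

57/94

N_ring = 37 + 2·10 = 57
37(ω_s−ω_c) = −57(ω_r−ω_c),  ω_s=0, ω_r=1
37(0−ω_c) = −57(1−ω_c)  ⇒  94ω_c = 57  ⇒  ω_c = 57/94
ω_c/ω_r = 57/94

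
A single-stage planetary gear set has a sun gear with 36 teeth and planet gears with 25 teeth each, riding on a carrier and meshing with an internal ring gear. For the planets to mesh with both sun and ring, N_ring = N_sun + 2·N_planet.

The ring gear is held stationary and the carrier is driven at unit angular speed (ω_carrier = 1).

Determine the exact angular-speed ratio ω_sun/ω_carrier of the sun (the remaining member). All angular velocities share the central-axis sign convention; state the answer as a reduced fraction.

N_ring = 36 + 2·25 = 86
36(ω_s−ω_c) = −86(ω_r−ω_c),  ω_r=0, ω_c=1
ω_s = 1 − (86/36)(0−1) = 61/18
ω_s/ω_c = 61/18

61/18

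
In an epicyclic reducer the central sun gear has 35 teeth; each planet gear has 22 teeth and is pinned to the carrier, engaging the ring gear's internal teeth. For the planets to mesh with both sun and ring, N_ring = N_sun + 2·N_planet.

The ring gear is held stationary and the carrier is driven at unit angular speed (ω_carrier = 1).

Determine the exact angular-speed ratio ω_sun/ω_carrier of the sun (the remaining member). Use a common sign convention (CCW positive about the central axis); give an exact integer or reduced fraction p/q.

N_ring = 35 + 2·22 = 79
35(ω_s−ω_c) = −79(ω_r−ω_c),  ω_r=0, ω_c=1
ω_s = 1 − (79/35)(0−1) = 114/35
ω_s/ω_c = 114/35

114/35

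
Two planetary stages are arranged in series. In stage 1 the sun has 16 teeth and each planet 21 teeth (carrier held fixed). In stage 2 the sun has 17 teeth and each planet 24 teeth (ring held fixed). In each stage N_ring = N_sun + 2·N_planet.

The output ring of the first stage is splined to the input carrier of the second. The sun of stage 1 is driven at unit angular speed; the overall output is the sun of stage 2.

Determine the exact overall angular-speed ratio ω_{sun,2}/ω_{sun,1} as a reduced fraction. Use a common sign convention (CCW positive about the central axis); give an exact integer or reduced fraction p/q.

-656/493

Stage 1: N_ring = 16 + 2·21 = 58
Stage 1: 16(ω_s−ω_c) = −58(ω_r−ω_c),  ω_c=0, ω_s=1
Stage 1: ω_r = 0 − (16/58)(1−0) = -8/29
  ⇒ ω_r¹/ω_s¹ = -8/29
Stage 2: N_ring = 17 + 2·24 = 65
Stage 2: 17(ω_s−ω_c) = −65(ω_r−ω_c),  ω_r=0, ω_c=1
Stage 2: ω_s = 1 − (65/17)(0−1) = 82/17
  ⇒ ω_s²/ω_c² = 82/17
Coupling ω_c² = ω_r¹ ⇒ overall = -8/29 × 82/17 = -656/493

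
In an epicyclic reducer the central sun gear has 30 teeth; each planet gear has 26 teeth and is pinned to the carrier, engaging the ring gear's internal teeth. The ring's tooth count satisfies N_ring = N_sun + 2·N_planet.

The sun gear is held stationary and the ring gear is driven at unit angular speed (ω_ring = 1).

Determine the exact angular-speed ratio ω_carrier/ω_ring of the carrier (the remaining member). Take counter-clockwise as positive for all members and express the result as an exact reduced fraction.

41/56

N_ring = 30 + 2·26 = 82
30(ω_s−ω_c) = −82(ω_r−ω_c),  ω_s=0, ω_r=1
30(0−ω_c) = −82(1−ω_c)  ⇒  112ω_c = 82  ⇒  ω_c = 41/56
ω_c/ω_r = 41/56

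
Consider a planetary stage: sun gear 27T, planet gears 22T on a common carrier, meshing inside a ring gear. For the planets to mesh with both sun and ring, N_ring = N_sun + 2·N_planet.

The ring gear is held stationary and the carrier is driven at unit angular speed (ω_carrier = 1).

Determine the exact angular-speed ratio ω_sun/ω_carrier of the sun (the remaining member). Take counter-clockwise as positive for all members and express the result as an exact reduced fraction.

N_ring = 27 + 2·22 = 71
27(ω_s−ω_c) = −71(ω_r−ω_c),  ω_r=0, ω_c=1
ω_s = 1 − (71/27)(0−1) = 98/27
ω_s/ω_c = 98/27

98/27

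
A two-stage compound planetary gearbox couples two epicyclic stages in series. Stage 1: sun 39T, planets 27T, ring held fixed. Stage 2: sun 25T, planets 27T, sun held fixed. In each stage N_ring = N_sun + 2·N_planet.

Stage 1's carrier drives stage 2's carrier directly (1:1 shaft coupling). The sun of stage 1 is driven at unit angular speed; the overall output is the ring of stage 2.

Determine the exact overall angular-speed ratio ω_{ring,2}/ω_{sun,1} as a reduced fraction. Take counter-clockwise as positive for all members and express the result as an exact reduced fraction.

Stage 1: N_ring = 39 + 2·27 = 93
Stage 1: 39(ω_s−ω_c) = −93(ω_r−ω_c),  ω_r=0, ω_s=1
Stage 1: 39(1−ω_c) = −93(0−ω_c)  ⇒  132ω_c = 39  ⇒  ω_c = 13/44
  ⇒ ω_c¹/ω_s¹ = 13/44
Stage 2: N_ring = 25 + 2·27 = 79
Stage 2: 25(ω_s−ω_c) = −79(ω_r−ω_c),  ω_s=0, ω_c=1
Stage 2: ω_r = 1 − (25/79)(0−1) = 104/79
  ⇒ ω_r²/ω_c² = 104/79
Coupling ω_c² = ω_c¹ ⇒ overall = 13/44 × 104/79 = 338/869

338/869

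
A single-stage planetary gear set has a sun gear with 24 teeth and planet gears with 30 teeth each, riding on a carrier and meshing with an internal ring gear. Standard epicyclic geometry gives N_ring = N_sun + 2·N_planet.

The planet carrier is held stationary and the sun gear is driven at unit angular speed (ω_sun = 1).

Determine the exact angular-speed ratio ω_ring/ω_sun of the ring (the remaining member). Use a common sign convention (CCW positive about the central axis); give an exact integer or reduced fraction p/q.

N_ring = 24 + 2·30 = 84
24(ω_s−ω_c) = −84(ω_r−ω_c),  ω_c=0, ω_s=1
ω_r = 0 − (24/84)(1−0) = -2/7
ω_r/ω_s = -2/7

-2/7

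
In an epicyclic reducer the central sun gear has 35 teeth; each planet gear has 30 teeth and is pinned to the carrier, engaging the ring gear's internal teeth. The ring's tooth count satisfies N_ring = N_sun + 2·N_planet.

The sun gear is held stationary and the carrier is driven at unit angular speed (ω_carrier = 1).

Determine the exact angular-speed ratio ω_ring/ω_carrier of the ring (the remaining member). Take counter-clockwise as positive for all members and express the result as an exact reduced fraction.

26/19

N_ring = 35 + 2·30 = 95
35(ω_s−ω_c) = −95(ω_r−ω_c),  ω_s=0, ω_c=1
ω_r = 1 − (35/95)(0−1) = 26/19
ω_r/ω_c = 26/19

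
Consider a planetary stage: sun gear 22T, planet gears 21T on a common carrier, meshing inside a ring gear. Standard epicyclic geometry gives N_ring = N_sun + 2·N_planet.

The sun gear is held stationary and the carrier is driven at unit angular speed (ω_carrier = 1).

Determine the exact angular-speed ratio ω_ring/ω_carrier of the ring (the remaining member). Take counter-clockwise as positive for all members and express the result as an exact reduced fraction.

N_ring = 22 + 2·21 = 64
22(ω_s−ω_c) = −64(ω_r−ω_c),  ω_s=0, ω_c=1
ω_r = 1 − (22/64)(0−1) = 43/32
ω_r/ω_c = 43/32

43/32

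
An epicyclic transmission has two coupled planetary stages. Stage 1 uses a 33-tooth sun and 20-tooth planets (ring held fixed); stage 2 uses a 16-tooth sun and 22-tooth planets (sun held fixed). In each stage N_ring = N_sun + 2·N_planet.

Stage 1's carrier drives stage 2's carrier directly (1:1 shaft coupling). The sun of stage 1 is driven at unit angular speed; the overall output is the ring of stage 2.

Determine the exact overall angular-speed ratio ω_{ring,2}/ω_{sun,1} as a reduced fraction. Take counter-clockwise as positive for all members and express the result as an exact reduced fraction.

209/530

Stage 1: N_ring = 33 + 2·20 = 73
Stage 1: 33(ω_s−ω_c) = −73(ω_r−ω_c),  ω_r=0, ω_s=1
Stage 1: 33(1−ω_c) = −73(0−ω_c)  ⇒  106ω_c = 33  ⇒  ω_c = 33/106
  ⇒ ω_c¹/ω_s¹ = 33/106
Stage 2: N_ring = 16 + 2·22 = 60
Stage 2: 16(ω_s−ω_c) = −60(ω_r−ω_c),  ω_s=0, ω_c=1
Stage 2: ω_r = 1 − (16/60)(0−1) = 19/15
  ⇒ ω_r²/ω_c² = 19/15
Coupling ω_c² = ω_c¹ ⇒ overall = 33/106 × 19/15 = 209/530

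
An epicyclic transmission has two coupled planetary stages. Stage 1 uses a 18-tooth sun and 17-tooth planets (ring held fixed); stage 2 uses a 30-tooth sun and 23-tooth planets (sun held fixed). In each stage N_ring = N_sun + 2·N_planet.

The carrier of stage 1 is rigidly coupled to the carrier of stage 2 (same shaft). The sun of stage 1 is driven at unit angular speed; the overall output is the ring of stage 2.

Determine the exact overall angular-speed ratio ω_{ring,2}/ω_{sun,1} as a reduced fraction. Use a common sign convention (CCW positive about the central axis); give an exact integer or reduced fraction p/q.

477/1330

Stage 1: N_ring = 18 + 2·17 = 52
Stage 1: 18(ω_s−ω_c) = −52(ω_r−ω_c),  ω_r=0, ω_s=1
Stage 1: 18(1−ω_c) = −52(0−ω_c)  ⇒  70ω_c = 18  ⇒  ω_c = 9/35
  ⇒ ω_c¹/ω_s¹ = 9/35
Stage 2: N_ring = 30 + 2·23 = 76
Stage 2: 30(ω_s−ω_c) = −76(ω_r−ω_c),  ω_s=0, ω_c=1
Stage 2: ω_r = 1 − (30/76)(0−1) = 53/38
  ⇒ ω_r²/ω_c² = 53/38
Coupling ω_c² = ω_c¹ ⇒ overall = 9/35 × 53/38 = 477/1330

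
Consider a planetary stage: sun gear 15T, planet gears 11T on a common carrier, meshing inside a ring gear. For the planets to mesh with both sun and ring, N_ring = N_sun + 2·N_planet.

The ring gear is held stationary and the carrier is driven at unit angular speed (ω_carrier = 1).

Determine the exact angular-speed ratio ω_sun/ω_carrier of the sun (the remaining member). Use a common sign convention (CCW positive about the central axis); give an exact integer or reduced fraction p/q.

N_ring = 15 + 2·11 = 37
15(ω_s−ω_c) = −37(ω_r−ω_c),  ω_r=0, ω_c=1
ω_s = 1 − (37/15)(0−1) = 52/15
ω_s/ω_c = 52/15

52/15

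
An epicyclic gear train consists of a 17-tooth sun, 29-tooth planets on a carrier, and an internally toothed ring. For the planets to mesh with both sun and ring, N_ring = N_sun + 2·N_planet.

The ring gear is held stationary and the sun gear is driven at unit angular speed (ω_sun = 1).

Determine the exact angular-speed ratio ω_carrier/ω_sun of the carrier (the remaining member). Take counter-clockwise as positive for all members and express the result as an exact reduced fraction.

17/92

N_ring = 17 + 2·29 = 75
17(ω_s−ω_c) = −75(ω_r−ω_c),  ω_r=0, ω_s=1
17(1−ω_c) = −75(0−ω_c)  ⇒  92ω_c = 17  ⇒  ω_c = 17/92
ω_c/ω_s = 17/92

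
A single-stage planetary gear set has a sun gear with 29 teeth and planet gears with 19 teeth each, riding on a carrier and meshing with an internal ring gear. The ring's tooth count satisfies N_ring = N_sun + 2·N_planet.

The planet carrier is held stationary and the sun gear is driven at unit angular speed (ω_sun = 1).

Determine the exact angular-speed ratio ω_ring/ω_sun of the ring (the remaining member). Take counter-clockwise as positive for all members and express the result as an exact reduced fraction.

N_ring = 29 + 2·19 = 67
29(ω_s−ω_c) = −67(ω_r−ω_c),  ω_c=0, ω_s=1
ω_r = 0 − (29/67)(1−0) = -29/67
ω_r/ω_s = -29/67

-29/67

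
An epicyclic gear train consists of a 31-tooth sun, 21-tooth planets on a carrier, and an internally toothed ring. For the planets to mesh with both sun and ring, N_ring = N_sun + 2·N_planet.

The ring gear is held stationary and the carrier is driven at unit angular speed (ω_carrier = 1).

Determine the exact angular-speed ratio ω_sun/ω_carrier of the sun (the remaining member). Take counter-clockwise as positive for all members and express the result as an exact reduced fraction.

104/31

N_ring = 31 + 2·21 = 73
31(ω_s−ω_c) = −73(ω_r−ω_c),  ω_r=0, ω_c=1
ω_s = 1 − (73/31)(0−1) = 104/31
ω_s/ω_c = 104/31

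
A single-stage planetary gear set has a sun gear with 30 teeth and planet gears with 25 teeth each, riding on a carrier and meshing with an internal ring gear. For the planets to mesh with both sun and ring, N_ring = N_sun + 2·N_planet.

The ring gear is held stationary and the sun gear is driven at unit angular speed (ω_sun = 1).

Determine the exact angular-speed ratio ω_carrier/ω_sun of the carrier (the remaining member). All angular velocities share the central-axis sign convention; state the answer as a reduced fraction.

N_ring = 30 + 2·25 = 80
30(ω_s−ω_c) = −80(ω_r−ω_c),  ω_r=0, ω_s=1
30(1−ω_c) = −80(0−ω_c)  ⇒  110ω_c = 30  ⇒  ω_c = 3/11
ω_c/ω_s = 3/11

3/11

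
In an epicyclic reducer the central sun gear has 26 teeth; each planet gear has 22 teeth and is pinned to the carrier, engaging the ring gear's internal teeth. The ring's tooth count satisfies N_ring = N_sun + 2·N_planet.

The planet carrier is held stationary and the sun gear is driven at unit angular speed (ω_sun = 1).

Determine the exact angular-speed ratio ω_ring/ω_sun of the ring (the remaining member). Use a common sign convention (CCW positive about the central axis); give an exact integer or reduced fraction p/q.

N_ring = 26 + 2·22 = 70
26(ω_s−ω_c) = −70(ω_r−ω_c),  ω_c=0, ω_s=1
ω_r = 0 − (26/70)(1−0) = -13/35
ω_r/ω_s = -13/35

-13/35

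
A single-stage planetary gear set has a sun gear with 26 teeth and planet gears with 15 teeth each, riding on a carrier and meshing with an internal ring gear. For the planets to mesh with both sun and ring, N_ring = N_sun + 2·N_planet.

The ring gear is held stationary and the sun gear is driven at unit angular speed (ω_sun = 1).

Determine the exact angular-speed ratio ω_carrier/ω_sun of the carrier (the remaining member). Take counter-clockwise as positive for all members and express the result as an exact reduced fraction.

N_ring = 26 + 2·15 = 56
26(ω_s−ω_c) = −56(ω_r−ω_c),  ω_r=0, ω_s=1
26(1−ω_c) = −56(0−ω_c)  ⇒  82ω_c = 26  ⇒  ω_c = 13/41
ω_c/ω_s = 13/41

13/41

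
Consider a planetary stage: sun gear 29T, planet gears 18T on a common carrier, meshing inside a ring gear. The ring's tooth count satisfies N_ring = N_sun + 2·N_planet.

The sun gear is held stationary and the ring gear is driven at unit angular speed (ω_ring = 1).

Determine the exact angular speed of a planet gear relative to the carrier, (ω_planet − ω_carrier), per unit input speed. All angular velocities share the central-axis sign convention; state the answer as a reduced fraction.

N_ring = 29 + 2·18 = 65
29(ω_s−ω_c) = −65(ω_r−ω_c),  ω_s=0, ω_r=1
29(0−ω_c) = −65(1−ω_c)  ⇒  94ω_c = 65  ⇒  ω_c = 65/94
sun–planet: 29·(0−65/94) = −18·(ω_p−ω_c)  ⇒  ω_p−ω_c = −(29/18)·(-65/94) = 1885/1692

1885/1692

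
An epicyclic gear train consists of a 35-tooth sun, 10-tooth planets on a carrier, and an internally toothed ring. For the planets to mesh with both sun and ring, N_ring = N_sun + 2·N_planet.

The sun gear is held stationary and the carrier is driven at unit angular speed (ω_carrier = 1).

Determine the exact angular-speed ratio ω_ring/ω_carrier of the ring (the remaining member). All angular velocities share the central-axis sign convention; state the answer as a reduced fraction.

N_ring = 35 + 2·10 = 55
35(ω_s−ω_c) = −55(ω_r−ω_c),  ω_s=0, ω_c=1
ω_r = 1 − (35/55)(0−1) = 18/11
ω_r/ω_c = 18/11

18/11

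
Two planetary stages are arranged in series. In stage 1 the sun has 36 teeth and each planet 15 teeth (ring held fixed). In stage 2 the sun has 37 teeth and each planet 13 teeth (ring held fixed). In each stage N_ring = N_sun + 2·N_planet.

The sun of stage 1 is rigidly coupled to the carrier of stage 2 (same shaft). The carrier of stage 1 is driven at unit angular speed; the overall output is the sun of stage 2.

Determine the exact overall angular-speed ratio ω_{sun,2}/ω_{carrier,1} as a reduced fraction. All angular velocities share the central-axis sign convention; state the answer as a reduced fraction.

Stage 1: N_ring = 36 + 2·15 = 66
Stage 1: 36(ω_s−ω_c) = −66(ω_r−ω_c),  ω_r=0, ω_c=1
Stage 1: ω_s = 1 − (66/36)(0−1) = 17/6
  ⇒ ω_s¹/ω_c¹ = 17/6
Stage 2: N_ring = 37 + 2·13 = 63
Stage 2: 37(ω_s−ω_c) = −63(ω_r−ω_c),  ω_r=0, ω_c=1
Stage 2: ω_s = 1 − (63/37)(0−1) = 100/37
  ⇒ ω_s²/ω_c² = 100/37
Coupling ω_c² = ω_s¹ ⇒ overall = 17/6 × 100/37 = 850/111

850/111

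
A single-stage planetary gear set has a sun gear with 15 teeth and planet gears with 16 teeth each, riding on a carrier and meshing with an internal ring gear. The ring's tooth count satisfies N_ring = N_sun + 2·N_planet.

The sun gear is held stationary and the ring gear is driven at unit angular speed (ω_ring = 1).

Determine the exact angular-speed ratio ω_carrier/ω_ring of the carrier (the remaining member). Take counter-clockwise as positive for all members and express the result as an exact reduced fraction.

47/62

N_ring = 15 + 2·16 = 47
15(ω_s−ω_c) = −47(ω_r−ω_c),  ω_s=0, ω_r=1
15(0−ω_c) = −47(1−ω_c)  ⇒  62ω_c = 47  ⇒  ω_c = 47/62
ω_c/ω_r = 47/62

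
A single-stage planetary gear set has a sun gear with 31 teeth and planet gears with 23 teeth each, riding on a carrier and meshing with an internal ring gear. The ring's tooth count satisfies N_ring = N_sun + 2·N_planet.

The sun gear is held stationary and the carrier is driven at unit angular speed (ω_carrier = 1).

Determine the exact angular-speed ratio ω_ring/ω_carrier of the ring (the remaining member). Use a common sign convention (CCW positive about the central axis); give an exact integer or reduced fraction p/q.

108/77

N_ring = 31 + 2·23 = 77
31(ω_s−ω_c) = −77(ω_r−ω_c),  ω_s=0, ω_c=1
ω_r = 1 − (31/77)(0−1) = 108/77
ω_r/ω_c = 108/77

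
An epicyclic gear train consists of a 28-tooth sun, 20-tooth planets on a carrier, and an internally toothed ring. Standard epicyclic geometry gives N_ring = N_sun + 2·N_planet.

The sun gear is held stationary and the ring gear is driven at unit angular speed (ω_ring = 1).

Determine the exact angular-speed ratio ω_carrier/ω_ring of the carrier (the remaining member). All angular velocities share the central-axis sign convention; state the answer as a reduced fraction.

17/24

N_ring = 28 + 2·20 = 68
28(ω_s−ω_c) = −68(ω_r−ω_c),  ω_s=0, ω_r=1
28(0−ω_c) = −68(1−ω_c)  ⇒  96ω_c = 68  ⇒  ω_c = 17/24
ω_c/ω_r = 17/24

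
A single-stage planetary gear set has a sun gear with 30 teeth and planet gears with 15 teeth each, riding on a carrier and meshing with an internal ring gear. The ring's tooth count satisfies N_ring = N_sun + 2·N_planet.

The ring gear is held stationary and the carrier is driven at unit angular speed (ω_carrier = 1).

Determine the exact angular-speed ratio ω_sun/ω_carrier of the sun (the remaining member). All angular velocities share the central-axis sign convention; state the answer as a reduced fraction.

N_ring = 30 + 2·15 = 60
30(ω_s−ω_c) = −60(ω_r−ω_c),  ω_r=0, ω_c=1
ω_s = 1 − (60/30)(0−1) = 3
ω_s/ω_c = 3

3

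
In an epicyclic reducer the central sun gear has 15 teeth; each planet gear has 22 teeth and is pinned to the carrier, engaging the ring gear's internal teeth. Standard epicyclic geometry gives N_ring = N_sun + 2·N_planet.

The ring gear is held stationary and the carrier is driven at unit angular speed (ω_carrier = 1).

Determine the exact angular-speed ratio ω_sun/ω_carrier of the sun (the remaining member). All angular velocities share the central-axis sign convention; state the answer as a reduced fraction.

74/15

N_ring = 15 + 2·22 = 59
15(ω_s−ω_c) = −59(ω_r−ω_c),  ω_r=0, ω_c=1
ω_s = 1 − (59/15)(0−1) = 74/15
ω_s/ω_c = 74/15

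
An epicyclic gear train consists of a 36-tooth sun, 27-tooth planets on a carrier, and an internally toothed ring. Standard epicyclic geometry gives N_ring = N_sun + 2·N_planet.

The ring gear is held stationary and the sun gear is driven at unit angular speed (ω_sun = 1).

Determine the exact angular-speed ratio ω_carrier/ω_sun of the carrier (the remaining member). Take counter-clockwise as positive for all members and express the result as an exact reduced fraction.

N_ring = 36 + 2·27 = 90
36(ω_s−ω_c) = −90(ω_r−ω_c),  ω_r=0, ω_s=1
36(1−ω_c) = −90(0−ω_c)  ⇒  126ω_c = 36  ⇒  ω_c = 2/7
ω_c/ω_s = 2/7

2/7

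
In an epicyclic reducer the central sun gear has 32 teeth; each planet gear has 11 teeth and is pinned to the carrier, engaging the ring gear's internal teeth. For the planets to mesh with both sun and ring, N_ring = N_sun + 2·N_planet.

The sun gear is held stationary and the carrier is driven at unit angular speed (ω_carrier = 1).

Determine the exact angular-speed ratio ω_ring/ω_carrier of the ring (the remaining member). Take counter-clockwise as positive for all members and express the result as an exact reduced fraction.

43/27

N_ring = 32 + 2·11 = 54
32(ω_s−ω_c) = −54(ω_r−ω_c),  ω_s=0, ω_c=1
ω_r = 1 − (32/54)(0−1) = 43/27
ω_r/ω_c = 43/27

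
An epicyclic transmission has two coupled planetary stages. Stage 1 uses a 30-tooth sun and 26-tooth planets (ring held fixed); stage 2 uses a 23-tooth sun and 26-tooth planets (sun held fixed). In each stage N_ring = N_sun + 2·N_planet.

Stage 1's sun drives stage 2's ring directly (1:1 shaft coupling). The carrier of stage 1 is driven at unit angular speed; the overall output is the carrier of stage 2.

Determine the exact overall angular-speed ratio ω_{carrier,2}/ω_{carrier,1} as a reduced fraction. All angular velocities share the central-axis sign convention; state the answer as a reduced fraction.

Stage 1: N_ring = 30 + 2·26 = 82
Stage 1: 30(ω_s−ω_c) = −82(ω_r−ω_c),  ω_r=0, ω_c=1
Stage 1: ω_s = 1 − (82/30)(0−1) = 56/15
  ⇒ ω_s¹/ω_c¹ = 56/15
Stage 2: N_ring = 23 + 2·26 = 75
Stage 2: 23(ω_s−ω_c) = −75(ω_r−ω_c),  ω_s=0, ω_r=1
Stage 2: 23(0−ω_c) = −75(1−ω_c)  ⇒  98ω_c = 75  ⇒  ω_c = 75/98
  ⇒ ω_c²/ω_r² = 75/98
Coupling ω_r² = ω_s¹ ⇒ overall = 56/15 × 75/98 = 20/7

20/7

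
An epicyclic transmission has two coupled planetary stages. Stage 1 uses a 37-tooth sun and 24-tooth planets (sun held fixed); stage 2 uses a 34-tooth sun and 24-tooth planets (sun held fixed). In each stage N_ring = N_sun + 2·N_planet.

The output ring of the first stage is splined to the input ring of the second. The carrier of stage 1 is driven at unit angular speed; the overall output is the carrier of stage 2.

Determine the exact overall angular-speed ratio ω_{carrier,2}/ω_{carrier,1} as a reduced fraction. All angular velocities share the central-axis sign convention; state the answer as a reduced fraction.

Stage 1: N_ring = 37 + 2·24 = 85
Stage 1: 37(ω_s−ω_c) = −85(ω_r−ω_c),  ω_s=0, ω_c=1
Stage 1: ω_r = 1 − (37/85)(0−1) = 122/85
  ⇒ ω_r¹/ω_c¹ = 122/85
Stage 2: N_ring = 34 + 2·24 = 82
Stage 2: 34(ω_s−ω_c) = −82(ω_r−ω_c),  ω_s=0, ω_r=1
Stage 2: 34(0−ω_c) = −82(1−ω_c)  ⇒  116ω_c = 82  ⇒  ω_c = 41/58
  ⇒ ω_c²/ω_r² = 41/58
Coupling ω_r² = ω_r¹ ⇒ overall = 122/85 × 41/58 = 2501/2465

2501/2465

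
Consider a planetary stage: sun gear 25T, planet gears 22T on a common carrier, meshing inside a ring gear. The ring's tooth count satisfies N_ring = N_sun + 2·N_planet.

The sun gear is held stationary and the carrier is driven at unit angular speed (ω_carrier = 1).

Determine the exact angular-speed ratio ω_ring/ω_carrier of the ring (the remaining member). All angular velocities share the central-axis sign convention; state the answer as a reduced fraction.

N_ring = 25 + 2·22 = 69
25(ω_s−ω_c) = −69(ω_r−ω_c),  ω_s=0, ω_c=1
ω_r = 1 − (25/69)(0−1) = 94/69
ω_r/ω_c = 94/69

94/69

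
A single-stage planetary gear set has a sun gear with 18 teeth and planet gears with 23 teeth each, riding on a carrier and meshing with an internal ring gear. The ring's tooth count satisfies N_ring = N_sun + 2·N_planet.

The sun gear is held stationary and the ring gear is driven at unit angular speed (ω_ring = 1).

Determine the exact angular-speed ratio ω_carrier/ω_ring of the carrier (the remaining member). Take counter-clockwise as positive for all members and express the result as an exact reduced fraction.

32/41

N_ring = 18 + 2·23 = 64
18(ω_s−ω_c) = −64(ω_r−ω_c),  ω_s=0, ω_r=1
18(0−ω_c) = −64(1−ω_c)  ⇒  82ω_c = 64  ⇒  ω_c = 32/41
ω_c/ω_r = 32/41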